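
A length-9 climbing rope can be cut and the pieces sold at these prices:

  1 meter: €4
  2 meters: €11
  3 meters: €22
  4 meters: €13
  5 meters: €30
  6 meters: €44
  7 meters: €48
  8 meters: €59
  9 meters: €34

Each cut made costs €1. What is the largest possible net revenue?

Build v[k] bottom-up: v[k] = max over allowed piece i of (p[i] + v[k−i]) − 1 per cut.
v[1] = 4
v[2] = 11
v[3] = 22
v[4] = 25  (first piece 1, then v[3]=22)
v[5] = 32  (first piece 2, then v[3]=22)
v[6] = 44
v[7] = 48
v[8] = 59
v[9] = 65  (first piece 3, then v[6]=44)
One optimal plan: pieces 6 + 3 (1 cut) → €66 − €1 = €65.

65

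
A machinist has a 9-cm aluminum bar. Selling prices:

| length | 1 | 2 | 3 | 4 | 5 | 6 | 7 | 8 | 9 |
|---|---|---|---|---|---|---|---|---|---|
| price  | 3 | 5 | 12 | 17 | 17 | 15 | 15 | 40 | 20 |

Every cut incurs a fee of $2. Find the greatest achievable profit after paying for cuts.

41

Let v[k] be the best obtainable value from length k. For each k, try every first piece i and keep the best of price[i] + v[k−i] minus the 2 cut fee when i<k.
v[1] = 3
v[2] = max(3+3-2, 5+0) = 5
v[3] = max(3+5-2, 5+3-2, 12+0) = 12
v[4] = max(3+12-2, 5+5-2, 12+3-2, 17+0) = 17
v[5] = max(3+17-2, 5+12-2, 12+5-2, 17+3-2, 17+0) = 18
v[6] = max(3+18-2, 5+17-2, 12+12-2, 17+5-2, 17+3-2, 15+0) = 22
v[7] = max(3+22-2, 5+18-2, 12+17-2, …, 15+3-2, 15+0) = 27
v[8] = max(3+27-2, 5+22-2, 12+18-2, …, 15+3-2, 40+0) = 40
v[9] = max(3+40-2, 5+27-2, 12+22-2, …, 40+3-2, 20+0) = 41
One optimal plan: pieces 8 + 1 (1 cut) → $43 − $2 = $41.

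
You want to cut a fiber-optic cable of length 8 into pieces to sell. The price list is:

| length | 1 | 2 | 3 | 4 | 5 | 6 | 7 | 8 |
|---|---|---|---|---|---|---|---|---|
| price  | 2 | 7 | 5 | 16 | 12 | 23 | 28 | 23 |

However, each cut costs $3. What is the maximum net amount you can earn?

29

Consider every possible first cut. v[k] is the best of p[i]+v[k−i] over all sellable i≤k, charging 3 whenever i<k.
v[1] = 2
v[2] = max(2+2-3, 7+0) = 7
v[3] = max(2+7-3, 7+2-3, 5+0) = 6
v[4] = max(2+6-3, 7+7-3, 5+2-3, 16+0) = 16
v[5] = max(2+16-3, 7+6-3, 5+7-3, 16+2-3, 12+0) = 15
v[6] = max(2+15-3, 7+16-3, 5+6-3, 16+7-3, 12+2-3, 23+0) = 23
v[7] = max(2+23-3, 7+15-3, 5+16-3, …, 23+2-3, 28+0) = 28
v[8] = max(2+28-3, 7+23-3, 5+15-3, …, 28+2-3, 23+0) = 29
One optimal plan: pieces 4 + 4 (1 cut) → $32 − $3 = $29.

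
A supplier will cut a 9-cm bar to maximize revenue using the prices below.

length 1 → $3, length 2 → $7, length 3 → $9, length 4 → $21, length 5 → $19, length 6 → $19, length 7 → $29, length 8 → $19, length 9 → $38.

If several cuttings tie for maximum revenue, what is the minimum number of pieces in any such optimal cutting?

3

Build r[k] bottom-up: r[k] = max over allowed piece i of (p[i] + r[k−i]).
r[1] = 3
r[2] = max(3+3, 7+0) = 7
r[3] = max(3+7, 7+3, 9+0) = 10
r[4] = max(3+10, 7+7, 9+3, 21+0) = 21
r[5] = max(3+21, 7+10, 9+7, 21+3, 19+0) = 24
r[6] = max(3+24, 7+21, 9+10, 21+7, 19+3, 19+0) = 28
r[7] = max(3+28, 7+24, 9+21, …, 19+3, 29+0) = 31
r[8] = max(3+31, 7+28, 9+24, …, 29+3, 19+0) = 42
r[9] = max(3+42, 7+31, 9+28, …, 19+3, 38+0) = 45
Maximum revenue is $45.
Now minimize piece count subject to staying optimal: for each k, pieces[k] = 1 + min over i with p[i]+r[k−i]=r[k] of pieces[k−i].
pieces[6] = 2
pieces[7] = 3
pieces[8] = 2
pieces[9] = 3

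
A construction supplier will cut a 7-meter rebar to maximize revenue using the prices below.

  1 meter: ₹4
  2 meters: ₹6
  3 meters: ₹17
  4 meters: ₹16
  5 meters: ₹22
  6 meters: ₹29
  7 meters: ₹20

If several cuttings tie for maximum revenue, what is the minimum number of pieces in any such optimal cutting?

3

Build r[k] bottom-up: r[k] = max over allowed piece i of (p[i] + r[k−i]).
r[1] = 4
r[2] = max(4+4, 6+0) = 8
r[3] = max(4+8, 6+4, 17+0) = 17
r[4] = max(4+17, 6+8, 17+4, 16+0) = 21
r[5] = max(4+21, 6+17, 17+8, 16+4, 22+0) = 25
r[6] = max(4+25, 6+21, 17+17, 16+8, 22+4, 29+0) = 34
r[7] = max(4+34, 6+25, 17+21, …, 29+4, 20+0) = 38
Maximum revenue is ₹38.
Now minimize piece count subject to staying optimal: for each k, pieces[k] = 1 + min over i with p[i]+r[k−i]=r[k] of pieces[k−i].
pieces[4] = 2
pieces[5] = 3
pieces[6] = 2
pieces[7] = 3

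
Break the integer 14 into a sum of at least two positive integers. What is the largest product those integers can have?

162

Let prod[k] be the best product for length k (with at least one cut). For each first piece i, the rest contributes max(k−i, prod[k−i]).
prod[2] = 1*max(1,0) = 1*1 = 1
prod[3] = 1*max(2,1) = 1*2 = 2
prod[4] = 2*max(2,1) = 2*2 = 4
prod[5] = 2*max(3,2) = 2*3 = 6
prod[6] = 3*max(3,2) = 3*3 = 9
prod[7] = 2*max(5,6) = 2*6 = 12
prod[8] = 2*max(6,9) = 2*9 = 18
prod[9] = 3*max(6,9) = 3*9 = 27
prod[10] = 2*max(8,18) = 2*18 = 36
prod[11] = 2*max(9,27) = 2*27 = 54
prod[12] = 3*max(9,27) = 3*27 = 81
prod[13] = 2*max(11,54) = 2*54 = 108
prod[14] = 2*max(12,81) = 2*81 = 162
One optimal split: 3 + 3 + 3 + 3 + 2; product 3*3*3*3*2 = 162.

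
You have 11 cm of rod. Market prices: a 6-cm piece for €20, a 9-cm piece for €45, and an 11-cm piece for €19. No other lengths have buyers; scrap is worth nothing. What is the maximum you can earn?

45

Let best[k] be the best obtainable value from length k. For each k, try every first piece i and keep the best of price[i] + best[k−i].
best[1] = 0
best[2] = 0
best[3] = 0
best[4] = 0
best[5] = 0
best[6] = 20
best[7] = 20
best[8] = 20
best[9] = max(20+0, 45+0) = 45
best[10] = max(20+0, 45+0) = 45
best[11] = max(20+0, 45+0, 19+0) = 45
One optimal cutting: pieces 9 with 2 cm of scrap → €45.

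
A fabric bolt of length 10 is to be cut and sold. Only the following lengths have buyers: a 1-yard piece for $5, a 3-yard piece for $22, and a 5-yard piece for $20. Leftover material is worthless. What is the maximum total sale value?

Build f[k] bottom-up: f[k] = max over allowed piece i of (p[i] + f[k−i]).
f[1] = 5
f[2] = 10  (first piece 1, then f[1]=5)
f[3] = max(5+10, 22+0) = 22
f[4] = max(5+22, 22+5) = 27
f[5] = max(5+27, 22+10, 20+0) = 32
f[6] = max(5+32, 22+22, 20+5) = 44
f[7] = max(5+44, 22+27, 20+10) = 49
f[8] = max(5+49, 22+32, 20+22) = 54
f[9] = max(5+54, 22+44, 20+27) = 66
f[10] = max(5+66, 22+49, 20+32) = 71
One optimal cutting: 3 + 3 + 3 + 1 → $71.

71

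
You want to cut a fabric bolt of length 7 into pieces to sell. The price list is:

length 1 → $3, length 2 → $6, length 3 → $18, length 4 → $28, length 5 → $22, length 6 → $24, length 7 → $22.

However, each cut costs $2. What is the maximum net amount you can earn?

44

Consider every possible first cut. net[k] is the best of p[i]+net[k−i] over all sellable i≤k, charging 2 whenever i<k.
net[1] = 3
net[2] = 6
net[3] = 18
net[4] = 28
net[5] = 29  (first piece 1, then net[4]=28)
net[6] = 34  (first piece 3, then net[3]=18)
net[7] = 44  (first piece 3, then net[4]=28)
One optimal plan: pieces 4 + 3 (1 cut) → $46 − $2 = $44.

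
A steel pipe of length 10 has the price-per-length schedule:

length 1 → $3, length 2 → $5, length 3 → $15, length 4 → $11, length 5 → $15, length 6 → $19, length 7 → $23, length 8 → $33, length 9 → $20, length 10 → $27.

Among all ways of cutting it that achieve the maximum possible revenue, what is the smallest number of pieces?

4

Build r[k] bottom-up: r[k] = max over allowed piece i of (p[i] + r[k−i]).
r[1] = 3
r[2] = 6  (first piece 1, then r[1]=3)
r[3] = 15
r[4] = 18  (first piece 1, then r[3]=15)
r[5] = 21  (first piece 1, then r[4]=18)
r[6] = 30  (first piece 3, then r[3]=15)
r[7] = 33  (first piece 1, then r[6]=30)
r[8] = 36  (first piece 1, then r[7]=33)
r[9] = 45  (first piece 3, then r[6]=30)
r[10] = 48  (first piece 1, then r[9]=45)
Maximum revenue is $48.
Now minimize piece count subject to staying optimal: for each k, pieces[k] = 1 + min over i with p[i]+r[k−i]=r[k] of pieces[k−i].
pieces[7] = 3
pieces[8] = 4
pieces[9] = 3
pieces[10] = 4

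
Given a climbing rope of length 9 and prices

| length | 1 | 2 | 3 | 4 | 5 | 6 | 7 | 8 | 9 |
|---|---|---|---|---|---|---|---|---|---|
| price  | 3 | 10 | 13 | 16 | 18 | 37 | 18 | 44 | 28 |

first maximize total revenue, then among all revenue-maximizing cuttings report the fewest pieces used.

Let r[k] be the best obtainable value from length k. For each k, try every first piece i and keep the best of price[i] + r[k−i].
r[1] = 3
r[2] = max(3+3, 10+0) = 10
r[3] = max(3+10, 10+3, 13+0) = 13
r[4] = max(3+13, 10+10, 13+3, 16+0) = 20
r[5] = max(3+20, 10+13, 13+10, 16+3, 18+0) = 23
r[6] = max(3+23, 10+20, 13+13, 16+10, 18+3, 37+0) = 37
r[7] = max(3+37, 10+23, 13+20, …, 37+3, 18+0) = 40
r[8] = max(3+40, 10+37, 13+23, …, 18+3, 44+0) = 47
r[9] = max(3+47, 10+40, 13+37, …, 44+3, 28+0) = 50
Maximum revenue is €50.
Now minimize piece count subject to staying optimal: for each k, pieces[k] = 1 + min over i with p[i]+r[k−i]=r[k] of pieces[k−i].
pieces[6] = 1
pieces[7] = 2
pieces[8] = 2
pieces[9] = 2

2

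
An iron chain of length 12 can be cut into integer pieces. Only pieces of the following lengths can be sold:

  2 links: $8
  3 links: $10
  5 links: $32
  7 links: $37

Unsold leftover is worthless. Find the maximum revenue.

Consider every possible first cut. f[k] is the best of p[i]+f[k−i] over all sellable i≤k.
f[1] = 0
f[2] = 8
f[3] = 10
f[4] = 16  (first piece 2, then f[2]=8)
f[5] = 32
f[6] = 32
f[7] = 40  (first piece 2, then f[5]=32)
f[8] = 42  (first piece 3, then f[5]=32)
f[9] = 48  (first piece 2, then f[7]=40)
f[10] = 64  (first piece 5, then f[5]=32)
f[11] = 64
f[12] = 72  (first piece 2, then f[10]=64)
One optimal cutting: 5 + 5 + 2 → $72.

72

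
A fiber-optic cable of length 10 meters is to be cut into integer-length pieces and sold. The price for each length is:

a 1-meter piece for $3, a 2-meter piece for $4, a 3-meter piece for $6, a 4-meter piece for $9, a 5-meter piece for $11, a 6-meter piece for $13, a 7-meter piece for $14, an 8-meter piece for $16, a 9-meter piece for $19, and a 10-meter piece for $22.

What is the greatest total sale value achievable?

Let R[k] be the best obtainable value from length k. For each k, try every first piece i and keep the best of price[i] + R[k−i].
R[1] = 3
R[2] = 6  (first piece 1, then R[1]=3)
R[3] = 9  (first piece 1, then R[2]=6)
R[4] = 12  (first piece 1, then R[3]=9)
R[5] = 15  (first piece 1, then R[4]=12)
R[6] = 18  (first piece 1, then R[5]=15)
R[7] = 21  (first piece 1, then R[6]=18)
R[8] = 24  (first piece 1, then R[7]=21)
R[9] = 27  (first piece 1, then R[8]=24)
R[10] = 30  (first piece 1, then R[9]=27)
One optimal cutting: 1 + 1 + 1 + 1 + 1 + 1 + 1 + 1 + 1 + 1 → $3 + $3 + $3 + $3 + $3 + $3 + $3 + $3 + $3 + $3 = $30.

30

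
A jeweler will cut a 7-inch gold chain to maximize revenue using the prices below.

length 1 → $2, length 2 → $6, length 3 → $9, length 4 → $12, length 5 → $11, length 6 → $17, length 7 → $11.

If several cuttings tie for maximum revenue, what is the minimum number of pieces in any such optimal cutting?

Build r[k] bottom-up: r[k] = max over allowed piece i of (p[i] + r[k−i]).
r[1] = 2
r[2] = max(2+2, 6+0) = 6
r[3] = max(2+6, 6+2, 9+0) = 9
r[4] = max(2+9, 6+6, 9+2, 12+0) = 12
r[5] = max(2+12, 6+9, 9+6, 12+2, 11+0) = 15
r[6] = max(2+15, 6+12, 9+9, 12+6, 11+2, 17+0) = 18
r[7] = max(2+18, 6+15, 9+12, …, 17+2, 11+0) = 21
Maximum revenue is $21.
Now minimize piece count subject to staying optimal: for each k, pieces[k] = 1 + min over i with p[i]+r[k−i]=r[k] of pieces[k−i].
pieces[4] = 1
pieces[5] = 2
pieces[6] = 2
pieces[7] = 2

2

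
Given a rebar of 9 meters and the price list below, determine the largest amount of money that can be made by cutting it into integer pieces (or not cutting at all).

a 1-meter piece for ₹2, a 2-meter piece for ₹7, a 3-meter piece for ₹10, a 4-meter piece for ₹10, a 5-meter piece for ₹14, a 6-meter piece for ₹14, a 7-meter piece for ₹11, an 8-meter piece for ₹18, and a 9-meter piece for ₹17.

31

Build R[k] bottom-up: R[k] = max over allowed piece i of (p[i] + R[k−i]).
R[1] = 2
R[2] = 7
R[3] = 10
R[4] = 14  (first piece 2, then R[2]=7)
R[5] = 17  (first piece 2, then R[3]=10)
R[6] = 21  (first piece 2, then R[4]=14)
R[7] = 24  (first piece 2, then R[5]=17)
R[8] = 28  (first piece 2, then R[6]=21)
R[9] = 31  (first piece 2, then R[7]=24)
One optimal cutting: 3 + 2 + 2 + 2 → ₹10 + ₹7 + ₹7 + ₹7 = ₹31.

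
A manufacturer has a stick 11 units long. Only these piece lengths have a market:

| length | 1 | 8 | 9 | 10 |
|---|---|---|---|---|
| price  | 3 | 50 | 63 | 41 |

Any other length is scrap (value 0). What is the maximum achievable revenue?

Consider every possible first cut. f[k] is the best of p[i]+f[k−i] over all sellable i≤k.
f[1] = 3
f[2] = 6  (first piece 1, then f[1]=3)
f[3] = 9  (first piece 1, then f[2]=6)
f[4] = 12  (first piece 1, then f[3]=9)
f[5] = 15  (first piece 1, then f[4]=12)
f[6] = 18  (first piece 1, then f[5]=15)
f[7] = 21  (first piece 1, then f[6]=18)
f[8] = 50
f[9] = 63
f[10] = 66  (first piece 1, then f[9]=63)
f[11] = 69  (first piece 1, then f[10]=66)
One optimal cutting: 9 + 1 + 1 → 69.

69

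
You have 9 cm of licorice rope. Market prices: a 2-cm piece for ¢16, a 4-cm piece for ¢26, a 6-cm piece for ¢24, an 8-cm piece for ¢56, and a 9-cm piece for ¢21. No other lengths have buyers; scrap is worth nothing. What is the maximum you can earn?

64

Consider every possible first cut. best[k] is the best of p[i]+best[k−i] over all sellable i≤k.
best[1] = 0
best[2] = 16
best[3] = 16
best[4] = max(16+16, 26+0) = 32
best[5] = max(16+16, 26+0) = 32
best[6] = max(16+32, 26+16, 24+0) = 48
best[7] = max(16+32, 26+16, 24+0) = 48
best[8] = max(16+48, 26+32, 24+16, 56+0) = 64
best[9] = max(16+48, 26+32, 24+16, 56+0, 21+0) = 64
One optimal cutting: pieces 2 + 2 + 2 + 2 with 1 cm of scrap → ¢64.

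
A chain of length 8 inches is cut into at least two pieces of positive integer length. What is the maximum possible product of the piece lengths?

Define m[k] = max over 1≤i<k of i · max(k−i, m[k−i]); the inner max lets the remainder stay uncut if that's better.
Small cases: m[2]=1, m[3]=2.
m[4] = 2*max(2,1) = 2*2 = 4
m[5] = 2*max(3,2) = 2*3 = 6
m[6] = 3*max(3,2) = 3*3 = 9
m[7] = 2*max(5,6) = 2*6 = 12
m[8] = 2*max(6,9) = 2*9 = 18
One optimal split: 3 + 3 + 2; product 3*3*2 = 18.

18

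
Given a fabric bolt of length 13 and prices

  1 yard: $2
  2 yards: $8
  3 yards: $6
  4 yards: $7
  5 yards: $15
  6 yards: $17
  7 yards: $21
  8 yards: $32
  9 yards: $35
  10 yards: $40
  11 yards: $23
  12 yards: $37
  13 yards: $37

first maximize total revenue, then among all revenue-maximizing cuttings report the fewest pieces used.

3

Build r[k] bottom-up: r[k] = max over allowed piece i of (p[i] + r[k−i]).
r[1] = 2
r[2] = max(2+2, 8+0) = 8
r[3] = max(2+8, 8+2, 6+0) = 10
r[4] = max(2+10, 8+8, 6+2, 7+0) = 16
r[5] = max(2+16, 8+10, 6+8, 7+2, 15+0) = 18
r[6] = max(2+18, 8+16, 6+10, 7+8, 15+2, 17+0) = 24
r[7] = max(2+24, 8+18, 6+16, …, 17+2, 21+0) = 26
r[8] = max(2+26, 8+24, 6+18, …, 21+2, 32+0) = 32
r[9] = max(2+32, 8+26, 6+24, …, 32+2, 35+0) = 35
r[10] = max(2+35, 8+32, 6+26, …, 35+2, 40+0) = 40
r[11] = max(2+40, 8+35, 6+32, …, 40+2, 23+0) = 43
r[12] = max(2+43, 8+40, 6+35, …, 23+2, 37+0) = 48
r[13] = max(2+48, 8+43, 6+40, …, 37+2, 37+0) = 51
Maximum revenue is $51.
Now minimize piece count subject to staying optimal: for each k, pieces[k] = 1 + min over i with p[i]+r[k−i]=r[k] of pieces[k−i].
pieces[10] = 1
pieces[11] = 2
pieces[12] = 2
pieces[13] = 3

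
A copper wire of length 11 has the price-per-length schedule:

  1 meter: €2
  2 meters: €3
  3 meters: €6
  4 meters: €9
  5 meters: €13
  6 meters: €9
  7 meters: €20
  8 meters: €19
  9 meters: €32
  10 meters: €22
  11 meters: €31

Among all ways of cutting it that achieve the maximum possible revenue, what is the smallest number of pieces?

3

Consider every possible first cut. r[k] is the best of p[i]+r[k−i] over all sellable i≤k.
r[1] = 2
r[2] = max(2+2, 3+0) = 4
r[3] = max(2+4, 3+2, 6+0) = 6
r[4] = max(2+6, 3+4, 6+2, 9+0) = 9
r[5] = max(2+9, 3+6, 6+4, 9+2, 13+0) = 13
r[6] = max(2+13, 3+9, 6+6, 9+4, 13+2, 9+0) = 15
r[7] = max(2+15, 3+13, 6+9, …, 9+2, 20+0) = 20
r[8] = max(2+20, 3+15, 6+13, …, 20+2, 19+0) = 22
r[9] = max(2+22, 3+20, 6+15, …, 19+2, 32+0) = 32
r[10] = max(2+32, 3+22, 6+20, …, 32+2, 22+0) = 34
r[11] = max(2+34, 3+32, 6+22, …, 22+2, 31+0) = 36
Maximum revenue is €36.
Now minimize piece count subject to staying optimal: for each k, pieces[k] = 1 + min over i with p[i]+r[k−i]=r[k] of pieces[k−i].
pieces[8] = 2
pieces[9] = 1
pieces[10] = 2
pieces[11] = 3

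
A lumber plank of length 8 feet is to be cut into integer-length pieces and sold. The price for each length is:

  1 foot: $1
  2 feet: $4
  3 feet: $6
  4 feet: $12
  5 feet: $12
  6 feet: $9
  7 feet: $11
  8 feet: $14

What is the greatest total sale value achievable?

Build R[k] bottom-up: R[k] = max over allowed piece i of (p[i] + R[k−i]).
R[1] = 1
R[2] = 4
R[3] = 6
R[4] = 12
R[5] = 13  (first piece 1, then R[4]=12)
R[6] = 16  (first piece 2, then R[4]=12)
R[7] = 18  (first piece 3, then R[4]=12)
R[8] = 24  (first piece 4, then R[4]=12)
One optimal cutting: 4 + 4 → $12 + $12 = $24.

24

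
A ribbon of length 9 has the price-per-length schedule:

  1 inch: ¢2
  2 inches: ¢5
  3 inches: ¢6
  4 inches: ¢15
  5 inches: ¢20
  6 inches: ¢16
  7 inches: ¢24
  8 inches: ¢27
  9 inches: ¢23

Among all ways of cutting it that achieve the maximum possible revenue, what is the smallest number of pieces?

Let r[k] be the best obtainable value from length k. For each k, try every first piece i and keep the best of price[i] + r[k−i].
r[1] = 2
r[2] = 5
r[3] = 7  (first piece 1, then r[2]=5)
r[4] = 15
r[5] = 20
r[6] = 22  (first piece 1, then r[5]=20)
r[7] = 25  (first piece 2, then r[5]=20)
r[8] = 30  (first piece 4, then r[4]=15)
r[9] = 35  (first piece 4, then r[5]=20)
Maximum revenue is ¢35.
Now minimize piece count subject to staying optimal: for each k, pieces[k] = 1 + min over i with p[i]+r[k−i]=r[k] of pieces[k−i].
pieces[6] = 2
pieces[7] = 2
pieces[8] = 2
pieces[9] = 2

2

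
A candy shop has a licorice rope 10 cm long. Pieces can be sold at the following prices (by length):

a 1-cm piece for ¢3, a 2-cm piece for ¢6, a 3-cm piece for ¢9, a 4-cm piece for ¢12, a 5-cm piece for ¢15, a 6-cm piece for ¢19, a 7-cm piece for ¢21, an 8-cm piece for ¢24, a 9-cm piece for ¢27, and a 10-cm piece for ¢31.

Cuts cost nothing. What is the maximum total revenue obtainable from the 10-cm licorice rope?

31

Consider every possible first cut. R[k] is the best of p[i]+R[k−i] over all sellable i≤k.
R[1] = 3
R[2] = 6  (first piece 1, then R[1]=3)
R[3] = 9  (first piece 1, then R[2]=6)
R[4] = 12  (first piece 1, then R[3]=9)
R[5] = 15  (first piece 1, then R[4]=12)
R[6] = 19
R[7] = 22  (first piece 1, then R[6]=19)
R[8] = 25  (first piece 1, then R[7]=22)
R[9] = 28  (first piece 1, then R[8]=25)
R[10] = 31  (first piece 1, then R[9]=28)
One optimal cutting: 6 + 1 + 1 + 1 + 1 → ¢19 + ¢3 + ¢3 + ¢3 + ¢3 = ¢31.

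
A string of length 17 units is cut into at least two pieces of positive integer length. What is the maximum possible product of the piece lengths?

Let P[k] be the best product for length k (with at least one cut). For each first piece i, the rest contributes max(k−i, P[k−i]).
P[2] = 1·max(1,0) = 1·1 = 1
P[3] = max(1·2, 2·1) = 2
P[4] = max(1·3, 2·2, 3·1) = 4
P[5] = max(1·4, 2·3, 3·2, 4·1) = 6
P[6] = max(1·6, 2·4, 3·3, 4·2, 5·1) = 9
P[7] = max(1·9, 2·6, 3·4, 4·3, 5·2, 6·1) = 12
P[8] = max(1·12, 2·9, 3·6, …, 6·2, 7·1) = 18
P[9] = max(1·18, 2·12, 3·9, …, 7·2, 8·1) = 27
P[10] = max(1·27, 2·18, 3·12, …, 8·2, 9·1) = 36
P[11] = max(1·36, 2·27, 3·18, …, 9·2, 10·1) = 54
P[12] = max(1·54, 2·36, 3·27, …, 10·2, 11·1) = 81
P[13] = max(1·81, 2·54, 3·36, …, 11·2, 12·1) = 108
P[14] = max(1·108, 2·81, 3·54, …, 12·2, 13·1) = 162
P[15] = max(1·162, 2·108, 3·81, …, 13·2, 14·1) = 243
P[16] = max(1·243, 2·162, 3·108, …, 14·2, 15·1) = 324
P[17] = max(1·324, 2·243, 3·162, …, 15·2, 16·1) = 486
One optimal split: 3 + 3 + 3 + 3 + 3 + 2; product 3·3·3·3·3·2 = 486.

486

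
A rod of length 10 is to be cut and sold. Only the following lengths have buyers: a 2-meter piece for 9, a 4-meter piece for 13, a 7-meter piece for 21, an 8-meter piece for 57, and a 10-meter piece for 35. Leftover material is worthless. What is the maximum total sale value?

66

Consider every possible first cut. best[k] is the best of p[i]+best[k−i] over all sellable i≤k.
best[1] = 0
best[2] = 9
best[3] = 9
best[4] = max(9+9, 13+0) = 18
best[5] = max(9+9, 13+0) = 18
best[6] = max(9+18, 13+9) = 27
best[7] = max(9+18, 13+9, 21+0) = 27
best[8] = max(9+27, 13+18, 21+0, 57+0) = 57
best[9] = max(9+27, 13+18, 21+9, 57+0) = 57
best[10] = max(9+57, 13+27, 21+9, 57+9, 35+0) = 66
One optimal cutting: 8 + 2 → 66.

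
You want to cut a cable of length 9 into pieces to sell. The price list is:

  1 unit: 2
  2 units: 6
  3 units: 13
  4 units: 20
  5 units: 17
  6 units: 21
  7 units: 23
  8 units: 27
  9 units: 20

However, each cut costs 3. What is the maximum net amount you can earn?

36

Build r[k] bottom-up: r[k] = max over allowed piece i of (p[i] + r[k−i]) − 3 per cut.
r[1] = 2
r[2] = max(2+2-3, 6+0) = 6
r[3] = max(2+6-3, 6+2-3, 13+0) = 13
r[4] = max(2+13-3, 6+6-3, 13+2-3, 20+0) = 20
r[5] = max(2+20-3, 6+13-3, 13+6-3, 20+2-3, 17+0) = 19
r[6] = max(2+19-3, 6+20-3, 13+13-3, 20+6-3, 17+2-3, 21+0) = 23
r[7] = max(2+23-3, 6+19-3, 13+20-3, …, 21+2-3, 23+0) = 30
r[8] = max(2+30-3, 6+23-3, 13+19-3, …, 23+2-3, 27+0) = 37
r[9] = max(2+37-3, 6+30-3, 13+23-3, …, 27+2-3, 20+0) = 36
One optimal plan: pieces 4 + 4 + 1 (2 cuts) → 42 − 6 = 36.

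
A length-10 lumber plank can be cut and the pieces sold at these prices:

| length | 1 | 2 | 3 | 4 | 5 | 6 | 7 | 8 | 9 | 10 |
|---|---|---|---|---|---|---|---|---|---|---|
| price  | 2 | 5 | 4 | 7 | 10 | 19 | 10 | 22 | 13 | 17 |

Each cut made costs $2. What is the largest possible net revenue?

Consider every possible first cut. r[k] is the best of p[i]+r[k−i] over all sellable i≤k, charging 2 whenever i<k.
r[1] = 2
r[2] = 5
r[3] = 5  (first piece 1, then r[2]=5)
r[4] = 8  (first piece 2, then r[2]=5)
r[5] = 10
r[6] = 19
r[7] = 19  (first piece 1, then r[6]=19)
r[8] = 22  (first piece 2, then r[6]=19)
r[9] = 22  (first piece 1, then r[8]=22)
r[10] = 25  (first piece 2, then r[8]=22)
One optimal plan: pieces 6 + 2 + 2 (2 cuts) → $29 − $4 = $25.

25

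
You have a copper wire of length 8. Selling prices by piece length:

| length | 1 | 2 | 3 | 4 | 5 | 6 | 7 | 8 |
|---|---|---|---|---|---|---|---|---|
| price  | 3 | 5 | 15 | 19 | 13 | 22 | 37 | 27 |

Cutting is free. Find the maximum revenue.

40

Build r[k] bottom-up: r[k] = max over allowed piece i of (p[i] + r[k−i]).
r[1] = 3
r[2] = max(3+3, 5+0) = 6
r[3] = max(3+6, 5+3, 15+0) = 15
r[4] = max(3+15, 5+6, 15+3, 19+0) = 19
r[5] = max(3+19, 5+15, 15+6, 19+3, 13+0) = 22
r[6] = max(3+22, 5+19, 15+15, 19+6, 13+3, 22+0) = 30
r[7] = max(3+30, 5+22, 15+19, …, 22+3, 37+0) = 37
r[8] = max(3+37, 5+30, 15+22, …, 37+3, 27+0) = 40
One optimal cutting: 7 + 1 → €37 + €3 = €40.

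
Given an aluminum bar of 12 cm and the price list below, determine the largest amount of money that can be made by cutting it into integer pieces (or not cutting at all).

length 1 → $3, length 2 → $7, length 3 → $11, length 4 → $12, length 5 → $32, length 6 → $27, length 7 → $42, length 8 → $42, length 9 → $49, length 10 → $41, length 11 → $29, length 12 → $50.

74

Build r[k] bottom-up: r[k] = max over allowed piece i of (p[i] + r[k−i]).
r[1] = 3
r[2] = max(3+3, 7+0) = 7
r[3] = max(3+7, 7+3, 11+0) = 11
r[4] = max(3+11, 7+7, 11+3, 12+0) = 14
r[5] = max(3+14, 7+11, 11+7, 12+3, 32+0) = 32
r[6] = max(3+32, 7+14, 11+11, 12+7, 32+3, 27+0) = 35
r[7] = max(3+35, 7+32, 11+14, …, 27+3, 42+0) = 42
r[8] = max(3+42, 7+35, 11+32, …, 42+3, 42+0) = 45
r[9] = max(3+45, 7+42, 11+35, …, 42+3, 49+0) = 49
r[10] = max(3+49, 7+45, 11+42, …, 49+3, 41+0) = 64
r[11] = max(3+64, 7+49, 11+45, …, 41+3, 29+0) = 67
r[12] = max(3+67, 7+64, 11+49, …, 29+3, 50+0) = 74
One optimal cutting: 7 + 5 → $42 + $32 = $74.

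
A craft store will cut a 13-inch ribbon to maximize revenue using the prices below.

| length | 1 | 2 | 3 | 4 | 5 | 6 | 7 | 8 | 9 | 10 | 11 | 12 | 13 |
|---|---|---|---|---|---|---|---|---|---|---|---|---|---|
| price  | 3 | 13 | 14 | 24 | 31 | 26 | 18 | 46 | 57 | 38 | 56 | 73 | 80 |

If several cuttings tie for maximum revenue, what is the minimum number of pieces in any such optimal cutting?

Build r[k] bottom-up: r[k] = max over allowed piece i of (p[i] + r[k−i]).
r[1] = 3
r[2] = 13
r[3] = 16  (first piece 1, then r[2]=13)
r[4] = 26  (first piece 2, then r[2]=13)
r[5] = 31
r[6] = 39  (first piece 2, then r[4]=26)
r[7] = 44  (first piece 2, then r[5]=31)
r[8] = 52  (first piece 2, then r[6]=39)
r[9] = 57  (first piece 2, then r[7]=44)
r[10] = 65  (first piece 2, then r[8]=52)
r[11] = 70  (first piece 2, then r[9]=57)
r[12] = 78  (first piece 2, then r[10]=65)
r[13] = 83  (first piece 2, then r[11]=70)
Maximum revenue is ¢83.
Now minimize piece count subject to staying optimal: for each k, pieces[k] = 1 + min over i with p[i]+r[k−i]=r[k] of pieces[k−i].
pieces[10] = 5
pieces[11] = 2
pieces[12] = 6
pieces[13] = 3

3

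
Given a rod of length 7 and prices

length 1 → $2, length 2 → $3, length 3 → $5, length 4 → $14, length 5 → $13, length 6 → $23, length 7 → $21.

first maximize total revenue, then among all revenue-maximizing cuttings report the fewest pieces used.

Consider every possible first cut. r[k] is the best of p[i]+r[k−i] over all sellable i≤k.
r[1] = 2
r[2] = max(2+2, 3+0) = 4
r[3] = max(2+4, 3+2, 5+0) = 6
r[4] = max(2+6, 3+4, 5+2, 14+0) = 14
r[5] = max(2+14, 3+6, 5+4, 14+2, 13+0) = 16
r[6] = max(2+16, 3+14, 5+6, 14+4, 13+2, 23+0) = 23
r[7] = max(2+23, 3+16, 5+14, …, 23+2, 21+0) = 25
Maximum revenue is $25.
Now minimize piece count subject to staying optimal: for each k, pieces[k] = 1 + min over i with p[i]+r[k−i]=r[k] of pieces[k−i].
pieces[4] = 1
pieces[5] = 2
pieces[6] = 1
pieces[7] = 2

2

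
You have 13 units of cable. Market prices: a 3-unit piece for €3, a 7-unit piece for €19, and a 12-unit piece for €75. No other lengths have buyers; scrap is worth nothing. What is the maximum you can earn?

75

Let best[k] be the best obtainable value from length k. For each k, try every first piece i and keep the best of price[i] + best[k−i].
best[1] = 0
best[2] = 0
best[3] = 3
best[4] = 3
best[5] = 3
best[6] = 6  (first piece 3, then best[3]=3)
best[7] = max(3+3, 19+0) = 19
best[8] = max(3+3, 19+0) = 19
best[9] = max(3+6, 19+0) = 19
best[10] = max(3+19, 19+3) = 22
best[11] = max(3+19, 19+3) = 22
best[12] = max(3+19, 19+3, 75+0) = 75
best[13] = max(3+22, 19+6, 75+0) = 75
One optimal cutting: pieces 12 with 1 unit of scrap → €75.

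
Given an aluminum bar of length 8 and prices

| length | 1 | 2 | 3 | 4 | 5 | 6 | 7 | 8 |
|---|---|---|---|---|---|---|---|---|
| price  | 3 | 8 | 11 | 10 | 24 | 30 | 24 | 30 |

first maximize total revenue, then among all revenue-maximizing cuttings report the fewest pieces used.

2

Let r[k] be the best obtainable value from length k. For each k, try every first piece i and keep the best of price[i] + r[k−i].
r[1] = 3
r[2] = 8
r[3] = 11  (first piece 1, then r[2]=8)
r[4] = 16  (first piece 2, then r[2]=8)
r[5] = 24
r[6] = 30
r[7] = 33  (first piece 1, then r[6]=30)
r[8] = 38  (first piece 2, then r[6]=30)
Maximum revenue is $38.
Now minimize piece count subject to staying optimal: for each k, pieces[k] = 1 + min over i with p[i]+r[k−i]=r[k] of pieces[k−i].
pieces[5] = 1
pieces[6] = 1
pieces[7] = 2
pieces[8] = 2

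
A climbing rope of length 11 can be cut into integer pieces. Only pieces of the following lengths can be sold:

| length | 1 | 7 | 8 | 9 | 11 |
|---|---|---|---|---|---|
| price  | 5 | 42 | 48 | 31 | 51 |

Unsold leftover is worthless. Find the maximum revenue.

63

Let r[k] be the best obtainable value from length k. For each k, try every first piece i and keep the best of price[i] + r[k−i].
r[1] = 5
r[2] = 10  (first piece 1, then r[1]=5)
r[3] = 15  (first piece 1, then r[2]=10)
r[4] = 20  (first piece 1, then r[3]=15)
r[5] = 25  (first piece 1, then r[4]=20)
r[6] = 30  (first piece 1, then r[5]=25)
r[7] = 42
r[8] = 48
r[9] = 53  (first piece 1, then r[8]=48)
r[10] = 58  (first piece 1, then r[9]=53)
r[11] = 63  (first piece 1, then r[10]=58)
One optimal cutting: 8 + 1 + 1 + 1 → €63.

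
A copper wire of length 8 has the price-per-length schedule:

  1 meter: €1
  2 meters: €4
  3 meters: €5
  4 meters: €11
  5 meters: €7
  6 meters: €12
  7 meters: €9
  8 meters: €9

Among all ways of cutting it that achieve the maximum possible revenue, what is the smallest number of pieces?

Let r[k] be the best obtainable value from length k. For each k, try every first piece i and keep the best of price[i] + r[k−i].
r[1] = 1
r[2] = max(1+1, 4+0) = 4
r[3] = max(1+4, 4+1, 5+0) = 5
r[4] = max(1+5, 4+4, 5+1, 11+0) = 11
r[5] = max(1+11, 4+5, 5+4, 11+1, 7+0) = 12
r[6] = max(1+12, 4+11, 5+5, 11+4, 7+1, 12+0) = 15
r[7] = max(1+15, 4+12, 5+11, …, 12+1, 9+0) = 16
r[8] = max(1+16, 4+15, 5+12, …, 9+1, 9+0) = 22
Maximum revenue is €22.
Now minimize piece count subject to staying optimal: for each k, pieces[k] = 1 + min over i with p[i]+r[k−i]=r[k] of pieces[k−i].
pieces[5] = 2
pieces[6] = 2
pieces[7] = 2
pieces[8] = 2

2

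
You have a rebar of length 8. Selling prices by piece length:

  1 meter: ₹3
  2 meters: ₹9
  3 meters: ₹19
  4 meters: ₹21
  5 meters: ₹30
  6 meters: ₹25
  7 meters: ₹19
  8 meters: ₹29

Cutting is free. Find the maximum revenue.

49

Let best[k] be the best obtainable value from length k. For each k, try every first piece i and keep the best of price[i] + best[k−i].
best[1] = 3
best[2] = 9
best[3] = 19
best[4] = 22  (first piece 1, then best[3]=19)
best[5] = 30
best[6] = 38  (first piece 3, then best[3]=19)
best[7] = 41  (first piece 1, then best[6]=38)
best[8] = 49  (first piece 3, then best[5]=30)
One optimal cutting: 5 + 3 → ₹30 + ₹19 = ₹49.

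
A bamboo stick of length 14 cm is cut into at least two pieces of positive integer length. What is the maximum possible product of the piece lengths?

Define prod[k] = max over 1≤i<k of i · max(k−i, prod[k−i]); the inner max lets the remainder stay uncut if that's better.
Small cases: prod[2]=1, prod[3]=2, prod[4]=4, prod[5]=6, prod[6]=9, prod[7]=12.
prod[8] = max(1·12, 2·9, 3·6, …, 6·2, 7·1) = 18
prod[9] = max(1·18, 2·12, 3·9, …, 7·2, 8·1) = 27
prod[10] = max(1·27, 2·18, 3·12, …, 8·2, 9·1) = 36
prod[11] = max(1·36, 2·27, 3·18, …, 9·2, 10·1) = 54
prod[12] = max(1·54, 2·36, 3·27, …, 10·2, 11·1) = 81
prod[13] = max(1·81, 2·54, 3·36, …, 11·2, 12·1) = 108
prod[14] = max(1·108, 2·81, 3·54, …, 12·2, 13·1) = 162
One optimal split: 3 + 3 + 3 + 3 + 2; product 3·3·3·3·2 = 162.

162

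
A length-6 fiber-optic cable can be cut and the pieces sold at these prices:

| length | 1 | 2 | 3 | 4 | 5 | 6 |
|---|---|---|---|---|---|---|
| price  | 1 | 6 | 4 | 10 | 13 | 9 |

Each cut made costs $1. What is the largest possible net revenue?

Let net[k] be the best obtainable value from length k. For each k, try every first piece i and keep the best of price[i] + net[k−i] minus the 1 cut fee when i<k.
net[1] = 1
net[2] = max(1+1-1, 6+0) = 6
net[3] = max(1+6-1, 6+1-1, 4+0) = 6
net[4] = max(1+6-1, 6+6-1, 4+1-1, 10+0) = 11
net[5] = max(1+11-1, 6+6-1, 4+6-1, 10+1-1, 13+0) = 13
net[6] = max(1+13-1, 6+11-1, 4+6-1, 10+6-1, 13+1-1, 9+0) = 16
One optimal plan: pieces 2 + 2 + 2 (2 cuts) → $18 − $2 = $16.

16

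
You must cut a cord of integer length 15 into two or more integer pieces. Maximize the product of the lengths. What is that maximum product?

243

Define g[k] = max over 1≤i<k of i · max(k−i, g[k−i]); the inner max lets the remainder stay uncut if that's better.
Small cases: g[2]=1, g[3]=2, g[4]=4, g[5]=6, g[6]=9, g[7]=12.
g[8] = 2*max(6,9) = 2*9 = 18
g[9] = 3*max(6,9) = 3*9 = 27
g[10] = 2*max(8,18) = 2*18 = 36
g[11] = 2*max(9,27) = 2*27 = 54
g[12] = 3*max(9,27) = 3*27 = 81
g[13] = 2*max(11,54) = 2*54 = 108
g[14] = 2*max(12,81) = 2*81 = 162
g[15] = 3*max(12,81) = 3*81 = 243
One optimal split: 3 + 3 + 3 + 3 + 3; product 3*3*3*3*3 = 243.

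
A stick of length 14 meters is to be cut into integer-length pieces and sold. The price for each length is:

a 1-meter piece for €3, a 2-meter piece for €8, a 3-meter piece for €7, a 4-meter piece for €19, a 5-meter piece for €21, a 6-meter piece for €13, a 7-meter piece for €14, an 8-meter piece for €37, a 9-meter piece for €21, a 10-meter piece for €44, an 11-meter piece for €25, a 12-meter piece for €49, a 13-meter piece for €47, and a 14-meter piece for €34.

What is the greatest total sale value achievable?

Let best[k] be the best obtainable value from length k. For each k, try every first piece i and keep the best of price[i] + best[k−i].
best[1] = 3
best[2] = 8
best[3] = 11  (first piece 1, then best[2]=8)
best[4] = 19
best[5] = 22  (first piece 1, then best[4]=19)
best[6] = 27  (first piece 2, then best[4]=19)
best[7] = 30  (first piece 1, then best[6]=27)
best[8] = 38  (first piece 4, then best[4]=19)
best[9] = 41  (first piece 1, then best[8]=38)
best[10] = 46  (first piece 2, then best[8]=38)
best[11] = 49  (first piece 1, then best[10]=46)
best[12] = 57  (first piece 4, then best[8]=38)
best[13] = 60  (first piece 1, then best[12]=57)
best[14] = 65  (first piece 2, then best[12]=57)
One optimal cutting: 4 + 4 + 4 + 2 → €19 + €19 + €19 + €8 = €65.

65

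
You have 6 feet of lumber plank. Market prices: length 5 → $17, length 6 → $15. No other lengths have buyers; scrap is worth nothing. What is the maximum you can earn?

Let best[k] be the best obtainable value from length k. For each k, try every first piece i and keep the best of price[i] + best[k−i].
best[1] = 0
best[2] = 0
best[3] = 0
best[4] = 0
best[5] = 17
best[6] = max(17+0, 15+0) = 17
One optimal cutting: pieces 5 with 1 foot of scrap → $17.

17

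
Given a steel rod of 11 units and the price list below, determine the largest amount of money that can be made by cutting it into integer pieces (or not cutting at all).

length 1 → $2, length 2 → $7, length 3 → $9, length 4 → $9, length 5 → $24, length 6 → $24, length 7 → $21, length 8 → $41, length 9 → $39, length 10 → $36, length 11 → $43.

Consider every possible first cut. R[k] is the best of p[i]+R[k−i] over all sellable i≤k.
R[1] = 2
R[2] = max(2+2, 7+0) = 7
R[3] = max(2+7, 7+2, 9+0) = 9
R[4] = max(2+9, 7+7, 9+2, 9+0) = 14
R[5] = max(2+14, 7+9, 9+7, 9+2, 24+0) = 24
R[6] = max(2+24, 7+14, 9+9, 9+7, 24+2, 24+0) = 26
R[7] = max(2+26, 7+24, 9+14, …, 24+2, 21+0) = 31
R[8] = max(2+31, 7+26, 9+24, …, 21+2, 41+0) = 41
R[9] = max(2+41, 7+31, 9+26, …, 41+2, 39+0) = 43
R[10] = max(2+43, 7+41, 9+31, …, 39+2, 36+0) = 48
R[11] = max(2+48, 7+43, 9+41, …, 36+2, 43+0) = 50
One optimal cutting: 8 + 2 + 1 → $41 + $7 + $2 = $50.

50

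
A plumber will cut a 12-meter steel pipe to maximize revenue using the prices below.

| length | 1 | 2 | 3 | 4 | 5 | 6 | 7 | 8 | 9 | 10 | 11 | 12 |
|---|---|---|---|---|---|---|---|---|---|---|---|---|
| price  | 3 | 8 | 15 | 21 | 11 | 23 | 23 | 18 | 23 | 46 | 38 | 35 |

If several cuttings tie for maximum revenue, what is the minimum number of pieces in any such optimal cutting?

Consider every possible first cut. r[k] is the best of p[i]+r[k−i] over all sellable i≤k.
r[1] = 3
r[2] = max(3+3, 8+0) = 8
r[3] = max(3+8, 8+3, 15+0) = 15
r[4] = max(3+15, 8+8, 15+3, 21+0) = 21
r[5] = max(3+21, 8+15, 15+8, 21+3, 11+0) = 24
r[6] = max(3+24, 8+21, 15+15, 21+8, 11+3, 23+0) = 30
r[7] = max(3+30, 8+24, 15+21, …, 23+3, 23+0) = 36
r[8] = max(3+36, 8+30, 15+24, …, 23+3, 18+0) = 42
r[9] = max(3+42, 8+36, 15+30, …, 18+3, 23+0) = 45
r[10] = max(3+45, 8+42, 15+36, …, 23+3, 46+0) = 51
r[11] = max(3+51, 8+45, 15+42, …, 46+3, 38+0) = 57
r[12] = max(3+57, 8+51, 15+45, …, 38+3, 35+0) = 63
Maximum revenue is $63.
Now minimize piece count subject to staying optimal: for each k, pieces[k] = 1 + min over i with p[i]+r[k−i]=r[k] of pieces[k−i].
pieces[9] = 3
pieces[10] = 3
pieces[11] = 3
pieces[12] = 3

3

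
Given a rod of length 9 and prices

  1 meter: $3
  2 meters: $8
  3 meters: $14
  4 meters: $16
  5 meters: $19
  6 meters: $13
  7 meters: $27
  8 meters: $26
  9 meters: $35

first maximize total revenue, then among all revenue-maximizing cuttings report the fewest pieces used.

3

Consider every possible first cut. r[k] is the best of p[i]+r[k−i] over all sellable i≤k.
r[1] = 3
r[2] = 8
r[3] = 14
r[4] = 17  (first piece 1, then r[3]=14)
r[5] = 22  (first piece 2, then r[3]=14)
r[6] = 28  (first piece 3, then r[3]=14)
r[7] = 31  (first piece 1, then r[6]=28)
r[8] = 36  (first piece 2, then r[6]=28)
r[9] = 42  (first piece 3, then r[6]=28)
Maximum revenue is $42.
Now minimize piece count subject to staying optimal: for each k, pieces[k] = 1 + min over i with p[i]+r[k−i]=r[k] of pieces[k−i].
pieces[6] = 2
pieces[7] = 3
pieces[8] = 3
pieces[9] = 3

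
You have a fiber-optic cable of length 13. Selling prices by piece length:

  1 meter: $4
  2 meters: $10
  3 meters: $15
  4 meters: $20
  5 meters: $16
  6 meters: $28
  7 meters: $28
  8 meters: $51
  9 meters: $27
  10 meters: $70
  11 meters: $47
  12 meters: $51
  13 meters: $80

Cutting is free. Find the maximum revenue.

85

Let best[k] be the best obtainable value from length k. For each k, try every first piece i and keep the best of price[i] + best[k−i].
best[1] = 4
best[2] = max(4+4, 10+0) = 10
best[3] = max(4+10, 10+4, 15+0) = 15
best[4] = max(4+15, 10+10, 15+4, 20+0) = 20
best[5] = max(4+20, 10+15, 15+10, 20+4, 16+0) = 25
best[6] = max(4+25, 10+20, 15+15, 20+10, 16+4, 28+0) = 30
best[7] = max(4+30, 10+25, 15+20, …, 28+4, 28+0) = 35
best[8] = max(4+35, 10+30, 15+25, …, 28+4, 51+0) = 51
best[9] = max(4+51, 10+35, 15+30, …, 51+4, 27+0) = 55
best[10] = max(4+55, 10+51, 15+35, …, 27+4, 70+0) = 70
best[11] = max(4+70, 10+55, 15+51, …, 70+4, 47+0) = 74
best[12] = max(4+74, 10+70, 15+55, …, 47+4, 51+0) = 80
best[13] = max(4+80, 10+74, 15+70, …, 51+4, 80+0) = 85
One optimal cutting: 10 + 3 → $70 + $15 = $85.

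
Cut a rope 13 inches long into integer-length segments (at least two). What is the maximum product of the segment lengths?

108

Let g[k] be the best product for length k (with at least one cut). For each first piece i, the rest contributes max(k−i, g[k−i]).
Small cases: g[2]=1, g[3]=2, g[4]=4, g[5]=6.
g[6] = 3*max(3,2) = 3*3 = 9
g[7] = 2*max(5,6) = 2*6 = 12
g[8] = 2*max(6,9) = 2*9 = 18
g[9] = 3*max(6,9) = 3*9 = 27
g[10] = 2*max(8,18) = 2*18 = 36
g[11] = 2*max(9,27) = 2*27 = 54
g[12] = 3*max(9,27) = 3*27 = 81
g[13] = 2*max(11,54) = 2*54 = 108
One optimal split: 3 + 3 + 3 + 2 + 2; product 3*3*3*2*2 = 108.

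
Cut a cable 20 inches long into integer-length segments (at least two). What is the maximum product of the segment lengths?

Define m[k] = max over 1≤i<k of i · max(k−i, m[k−i]); the inner max lets the remainder stay uncut if that's better.
Small cases: m[2]=1, m[3]=2, m[4]=4, m[5]=6, m[6]=9, m[7]=12, m[8]=18, m[9]=27, m[10]=36, m[11]=54, m[12]=81, m[13]=108.
m[14] = 2*max(12,81) = 2*81 = 162
m[15] = 3*max(12,81) = 3*81 = 243
m[16] = 2*max(14,162) = 2*162 = 324
m[17] = 2*max(15,243) = 2*243 = 486
m[18] = 3*max(15,243) = 3*243 = 729
m[19] = 2*max(17,486) = 2*486 = 972
m[20] = 2*max(18,729) = 2*729 = 1458
One optimal split: 3 + 3 + 3 + 3 + 3 + 3 + 2; product 3*3*3*3*3*3*2 = 1458.

1458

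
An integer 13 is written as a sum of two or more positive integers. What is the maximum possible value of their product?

Let g[k] be the best product for length k (with at least one cut). For each first piece i, the rest contributes max(k−i, g[k−i]).
g[2] = 1*max(1,0) = 1*1 = 1
g[3] = 1*max(2,1) = 1*2 = 2
g[4] = 2*max(2,1) = 2*2 = 4
g[5] = 2*max(3,2) = 2*3 = 6
g[6] = 3*max(3,2) = 3*3 = 9
g[7] = 2*max(5,6) = 2*6 = 12
g[8] = 2*max(6,9) = 2*9 = 18
g[9] = 3*max(6,9) = 3*9 = 27
g[10] = 2*max(8,18) = 2*18 = 36
g[11] = 2*max(9,27) = 2*27 = 54
g[12] = 3*max(9,27) = 3*27 = 81
g[13] = 2*max(11,54) = 2*54 = 108
One optimal split: 3 + 3 + 3 + 2 + 2; product 3*3*3*2*2 = 108.

108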